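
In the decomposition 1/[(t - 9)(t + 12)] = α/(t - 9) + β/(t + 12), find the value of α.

Cover-up at t = 9: α = 1/(9 + 12) = 1/21


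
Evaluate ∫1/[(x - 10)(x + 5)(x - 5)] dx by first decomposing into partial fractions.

Cover-up: P = 1/75, Q = 1/150, R = -1/50. Decomposition: (1/75)/(x - 10) + (1/150)/(x + 5) - (1/50)/(x - 5). Integrate each term: (1/75) ln|(x - 10)| + (1/150) ln|(x + 5)| - (1/50) ln|(x - 5)| + C


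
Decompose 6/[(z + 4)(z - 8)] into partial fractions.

6/(z + 4)(z - 8) = α/(z + 4) + β/(z - 8). α = 6/(-4 - 8) = -1/2, β = 6/(8 + 4) = 1/2
Result: (-1/2)/(z + 4) + (1/2)/(z - 8)


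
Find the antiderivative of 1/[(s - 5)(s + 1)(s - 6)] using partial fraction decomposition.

Cover-up: α = -1/6, β = 1/42, γ = 1/7. Decomposition: (-1/6)/(s - 5) + (1/42)/(s + 1) + (1/7)/(s - 6). Integrate each term: (-1/6) ln|(s - 5)| + (1/42) ln|(s + 1)| + (1/7) ln|(s - 6)| + C


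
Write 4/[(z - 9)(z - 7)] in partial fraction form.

4/(z - 9)(z - 7) = A/(z - 9) + B/(z - 7). A = 4/(9 - 7) = 2, B = 4/(7 - 9) = -2
Result: 2/(z - 9) - 2/(z - 7)


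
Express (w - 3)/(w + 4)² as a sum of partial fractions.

(w - 3) = A(w + 4) + B. At w = -4: B = 1·(-4) - 3 = -7. Coeff of w: A = 1
Result: 1/(w + 4) - 7/(w + 4)²


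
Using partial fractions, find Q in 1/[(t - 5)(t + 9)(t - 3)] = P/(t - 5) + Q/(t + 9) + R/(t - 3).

Cover-up at t = -9: Q = 1/[(-9 - 5)(-9 - 3)] = 1/[(-14)(-12)] = 1/168


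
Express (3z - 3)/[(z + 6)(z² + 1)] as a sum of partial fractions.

At z=-6: P = (3·(-6) - 3)/((-6)² + 1) = -21/37. Q = -P = 21/37, R = 3 - (-6)·P = -15/37
Result: (-21/37)/(z + 6) + ((21/37)z - 15/37)/(z² + 1)


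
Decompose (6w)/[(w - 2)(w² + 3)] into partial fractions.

At w=2: P = (6·2 + 0)/(2² + 3) = 12/7. Q = -P = -12/7, R = 6 - 2·P = 18/7
Result: (12/7)/(w - 2) - ((12/7)w - 18/7)/(w² + 3)


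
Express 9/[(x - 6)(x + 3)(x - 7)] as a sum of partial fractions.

Using cover-up method: α = -1, β = 1/10, γ = 9/10
Result: -1/(x - 6) + (1/10)/(x + 3) + (9/10)/(x - 7)


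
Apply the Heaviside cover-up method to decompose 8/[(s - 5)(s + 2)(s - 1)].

Cover (s - 5), s=5: P = 8/[(5 + 2)(5 - 1)] = 2/7. Cover (s + 2), s=-2: Q = 8/[(-2 - 5)(-2 - 1)] = 8/21. Cover (s - 1), s=1: R = 8/[(1 - 5)(1 + 2)] = -2/3.
Result: (2/7)/(s - 5) + (8/21)/(s + 2) - (2/3)/(s - 1)


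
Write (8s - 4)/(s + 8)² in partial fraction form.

(8s - 4) = A(s + 8) + B. At s = -8: B = 8·(-8) - 4 = -68. Coeff of s: A = 8
Result: 8/(s + 8) - 68/(s + 8)²


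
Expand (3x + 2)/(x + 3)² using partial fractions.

(3x + 2) = α(x + 3) + β. At x = -3: β = 3·(-3) + 2 = -7. Coeff of x: α = 3
Result: 3/(x + 3) - 7/(x + 3)²


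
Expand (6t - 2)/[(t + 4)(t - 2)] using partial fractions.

At t=-4: P = (6·(-4) - 2)/(-4 - 2) = 13/3. At t=2: Q = (6·2 - 2)/(2 + 4) = 5/3
Result: (13/3)/(t + 4) + (5/3)/(t - 2)


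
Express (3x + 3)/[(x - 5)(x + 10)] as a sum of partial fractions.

At x=5: α = (3·5 + 3)/(5 + 10) = 6/5. At x=-10: β = (3·(-10) + 3)/(-10 - 5) = 9/5
Result: (6/5)/(x - 5) + (9/5)/(x + 10)


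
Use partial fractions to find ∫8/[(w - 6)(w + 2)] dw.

Decompose: 8/[(w - 6)(w + 2)] = 1/(w - 6) - 1/(w + 2). Integrate each term: ln|(w - 6)| - ln|(w + 2)| + C


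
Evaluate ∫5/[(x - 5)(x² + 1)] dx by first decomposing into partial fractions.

Cover-up at x=5: P = 5/(5²+1) = 5/26. Coeff matching: Q = -5/26, R = -25/26. Decomposition: (5/26)/(x - 5) - ((5/26)x + 25/26)/(x² + 1). Integrate: linear → ln, quadratic → (1/2)ln + arctan: (5/26) ln|(x - 5)| - (5/52) ln(x² + 1) - (25/26) arctan(x) + C


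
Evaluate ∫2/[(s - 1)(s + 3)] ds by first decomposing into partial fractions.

Decompose: 2/[(s - 1)(s + 3)] = (1/2)/(s - 1) - (1/2)/(s + 3). Integrate each term: (1/2) ln|(s - 1)| - (1/2) ln|(s + 3)| + C


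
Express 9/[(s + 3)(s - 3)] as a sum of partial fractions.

9/(s + 3)(s - 3) = A/(s + 3) + B/(s - 3). A = 9/(-3 - 3) = -3/2, B = 9/(3 + 3) = 3/2
Result: (-3/2)/(s + 3) + (3/2)/(s - 3)


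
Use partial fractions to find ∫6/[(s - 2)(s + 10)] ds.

Decompose: 6/[(s - 2)(s + 10)] = (1/2)/(s - 2) - (1/2)/(s + 10). Integrate each term: (1/2) ln|(s - 2)| - (1/2) ln|(s + 10)| + C


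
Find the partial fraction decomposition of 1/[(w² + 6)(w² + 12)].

Coefficient matching gives P = R = 0, Q = 1/(12-6) = 1/6, S = -Q = -1/6
Result: (1/6)/(w² + 6) - (1/6)/(w² + 12)


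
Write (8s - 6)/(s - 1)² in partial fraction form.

(8s - 6) = A(s - 1) + B. At s = 1: B = 8·1 - 6 = 2. Coeff of s: A = 8
Result: 8/(s - 1) + 2/(s - 1)²


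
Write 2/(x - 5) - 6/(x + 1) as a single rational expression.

Common denominator (x - 5)(x + 1). Numerator: 2(x + 1) - 6(x - 5) = (2x + 2) - (6x - 30) = -4x + 32
Result: (-4x + 32)/[(x - 5)(x + 1)]


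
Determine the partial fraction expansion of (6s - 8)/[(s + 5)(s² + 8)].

At s=-5: α = (6·(-5) - 8)/((-5)² + 8) = -38/33. β = -α = 38/33, γ = 6 - (-5)·α = 8/33
Result: (-38/33)/(s + 5) + ((38/33)s + 8/33)/(s² + 8)


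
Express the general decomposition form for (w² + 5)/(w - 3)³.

Repeated linear factor (power 3): α/(w - 3) + β/(w - 3)² + γ/(w - 3)³


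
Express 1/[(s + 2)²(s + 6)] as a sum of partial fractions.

Cover-up at s=-6: C = 1/(-6 + 2)² = 1/16. Cover-up at s=-2: B = 1/(-2 + 6) = 1/4. Comparing s² coeff: A = -C = -1/16
Result: (-1/16)/(s + 2) + (1/4)/(s + 2)² + (1/16)/(s + 6)


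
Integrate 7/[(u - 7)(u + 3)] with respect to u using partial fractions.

Decompose: 7/[(u - 7)(u + 3)] = (7/10)/(u - 7) - (7/10)/(u + 3). Integrate each term: (7/10) ln|(u - 7)| - (7/10) ln|(u + 3)| + C


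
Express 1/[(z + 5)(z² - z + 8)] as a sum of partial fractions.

Cover-up at z = -5: P = 1/((-5)² - 1·(-5) + 8) = 1/38. Then Q = -P = -1/38, R = -P·(-1 - 5) = 3/19
Result: (1/38)/(z + 5) - ((1/38)z - 3/19)/(z² - z + 8)


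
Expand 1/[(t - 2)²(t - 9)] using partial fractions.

Cover-up at t=9: C = 1/(9 - 2)² = 1/49. Cover-up at t=2: B = 1/(2 - 9) = -1/7. Comparing t² coeff: A = -C = -1/49
Result: (-1/49)/(t - 2) - (1/7)/(t - 2)² + (1/49)/(t - 9)


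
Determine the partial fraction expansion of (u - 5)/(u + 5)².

(u - 5) = P(u + 5) + Q. At u = -5: Q = 1·(-5) - 5 = -10. Coeff of u: P = 1
Result: 1/(u + 5) - 10/(u + 5)²


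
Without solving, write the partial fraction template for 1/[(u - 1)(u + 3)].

Distinct linear factors: α/(u - 1) + β/(u + 3)


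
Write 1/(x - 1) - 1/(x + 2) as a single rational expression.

Common denominator (x - 1)(x + 2). Numerator: 1(x + 2) - 1(x - 1) = (x + 2) - (x - 1) = 3
Result: (3)/[(x - 1)(x + 2)]


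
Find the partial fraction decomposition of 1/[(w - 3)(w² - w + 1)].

Cover-up at w = 3: A = 1/(3² - 1·3 + 1) = 1/7. Then B = -A = -1/7, C = -A·(-1 + 3) = -2/7
Result: (1/7)/(w - 3) - ((1/7)w + 2/7)/(w² - w + 1)


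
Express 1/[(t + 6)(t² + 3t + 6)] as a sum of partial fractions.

Cover-up at t = -6: P = 1/((-6)² + 3·(-6) + 6) = 1/24. Then Q = -P = -1/24, R = -P·(3 - 6) = 1/8
Result: (1/24)/(t + 6) - ((1/24)t - 1/8)/(t² + 3t + 6)


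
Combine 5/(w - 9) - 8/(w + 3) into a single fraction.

Common denominator (w - 9)(w + 3). Numerator: 5(w + 3) - 8(w - 9) = (5w + 15) - (8w - 72) = -3w + 87
Result: (-3w + 87)/[(w - 9)(w + 3)]


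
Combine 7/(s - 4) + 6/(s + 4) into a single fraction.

Common denominator (s - 4)(s + 4). Numerator: 7(s + 4) + 6(s - 4) = (7s + 28) + (6s - 24) = 13s + 4
Result: (13s + 4)/[(s - 4)(s + 4)]


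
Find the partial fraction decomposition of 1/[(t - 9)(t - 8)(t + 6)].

Using cover-up method: α = 1/15, β = -1/14, γ = 1/210
Result: (1/15)/(t - 9) - (1/14)/(t - 8) + (1/210)/(t + 6)


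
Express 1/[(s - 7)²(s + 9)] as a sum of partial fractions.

Cover-up at s=-9: γ = 1/(-9 - 7)² = 1/256. Cover-up at s=7: β = 1/(7 + 9) = 1/16. Comparing s² coeff: α = -γ = -1/256
Result: (-1/256)/(s - 7) + (1/16)/(s - 7)² + (1/256)/(s + 9)


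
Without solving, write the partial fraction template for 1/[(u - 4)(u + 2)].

Distinct linear factors: P/(u - 4) + Q/(u + 2)


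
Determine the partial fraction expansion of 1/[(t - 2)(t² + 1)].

Cover-up at t = 2: P = 1/(2² + 1) = 1/5. Then Q = -P = -1/5, R = -P·(0 + 2) = -2/5
Result: (1/5)/(t - 2) - ((1/5)t + 2/5)/(t² + 1)


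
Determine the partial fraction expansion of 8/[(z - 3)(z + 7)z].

Using cover-up method: α = 4/15, β = 4/35, γ = -8/21
Result: (4/15)/(z - 3) + (4/35)/(z + 7) - (8/21)/z


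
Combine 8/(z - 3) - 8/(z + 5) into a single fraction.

Common denominator (z - 3)(z + 5). Numerator: 8(z + 5) - 8(z - 3) = (8z + 40) - (8z - 24) = 64
Result: (64)/[(z - 3)(z + 5)]


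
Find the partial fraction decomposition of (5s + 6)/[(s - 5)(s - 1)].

At s=5: α = (5·5 + 6)/(5 - 1) = 31/4. At s=1: β = (5·1 + 6)/(1 - 5) = -11/4
Result: (31/4)/(s - 5) - (11/4)/(s - 1)


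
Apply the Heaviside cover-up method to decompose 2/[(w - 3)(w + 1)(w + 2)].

Cover (w - 3), w=3: A = 2/[(3 + 1)(3 + 2)] = 1/10. Cover (w + 1), w=-1: B = 2/[(-1 - 3)(-1 + 2)] = -1/2. Cover (w + 2), w=-2: C = 2/[(-2 - 3)(-2 + 1)] = 2/5.
Result: (1/10)/(w - 3) - (1/2)/(w + 1) + (2/5)/(w + 2)


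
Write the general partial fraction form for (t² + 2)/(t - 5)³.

Repeated linear factor (power 3): α/(t - 5) + β/(t - 5)² + γ/(t - 5)³


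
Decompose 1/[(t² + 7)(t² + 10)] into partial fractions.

Coefficient matching gives A = C = 0, B = 1/(10-7) = 1/3, D = -B = -1/3
Result: (1/3)/(t² + 7) - (1/3)/(t² + 10)


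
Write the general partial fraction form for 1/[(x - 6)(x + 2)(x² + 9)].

Two linear + quadratic: P/(x - 6) + Q/(x + 2) + (Rx + S)/(x² + 9)


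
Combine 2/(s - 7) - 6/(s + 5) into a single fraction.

Common denominator (s - 7)(s + 5). Numerator: 2(s + 5) - 6(s - 7) = (2s + 10) - (6s - 42) = -4s + 52
Result: (-4s + 52)/[(s - 7)(s + 5)]


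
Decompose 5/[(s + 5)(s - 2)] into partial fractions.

5/(s + 5)(s - 2) = A/(s + 5) + B/(s - 2). A = 5/(-5 - 2) = -5/7, B = 5/(2 + 5) = 5/7
Result: (-5/7)/(s + 5) + (5/7)/(s - 2)


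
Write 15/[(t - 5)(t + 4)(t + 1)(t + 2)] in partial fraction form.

Using Heaviside cover-up: (5/126)/(t - 5) - (5/18)/(t + 4) - (5/6)/(t + 1) + (15/14)/(t + 2)


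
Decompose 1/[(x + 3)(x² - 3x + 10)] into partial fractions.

Cover-up at x = -3: α = 1/((-3)² - 3·(-3) + 10) = 1/28. Then β = -α = -1/28, γ = -α·(-3 - 3) = 3/14
Result: (1/28)/(x + 3) - ((1/28)x - 3/14)/(x² - 3x + 10)


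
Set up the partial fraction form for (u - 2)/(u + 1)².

Repeated linear factor: α/(u + 1) + β/(u + 1)²


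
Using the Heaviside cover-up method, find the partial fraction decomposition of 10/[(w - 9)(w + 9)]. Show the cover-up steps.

Cover (w - 9): set w=9, get A = 10/(9 + 9) = 5/9. Cover (w + 9): set w=-9, get B = 10/(-9 - 9) = -5/9.
Result: (5/9)/(w - 9) - (5/9)/(w + 9)


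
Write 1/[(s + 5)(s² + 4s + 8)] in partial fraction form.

Cover-up at s = -5: A = 1/((-5)² + 4·(-5) + 8) = 1/13. Then B = -A = -1/13, C = -A·(4 - 5) = 1/13
Result: (1/13)/(s + 5) - ((1/13)s - 1/13)/(s² + 4s + 8)


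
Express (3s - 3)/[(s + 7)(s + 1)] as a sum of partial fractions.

At s=-7: A = (3·(-7) - 3)/(-7 + 1) = 4. At s=-1: B = (3·(-1) - 3)/(-1 + 7) = -1
Result: 4/(s + 7) - 1/(s + 1)


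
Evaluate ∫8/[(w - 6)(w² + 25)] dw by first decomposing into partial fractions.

Cover-up at w=6: P = 8/(6²+25) = 8/61. Coeff matching: Q = -8/61, R = -48/61. Decomposition: (8/61)/(w - 6) - ((8/61)w + 48/61)/(w² + 25). Integrate: linear → ln, quadratic → (1/2)ln + arctan: (8/61) ln|(w - 6)| - (4/61) ln(w² + 25) - (48/305) arctan(w/5) + C


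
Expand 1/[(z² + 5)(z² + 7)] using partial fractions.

Coefficient matching gives A = C = 0, B = 1/(7-5) = 1/2, D = -B = -1/2
Result: (1/2)/(z² + 5) - (1/2)/(z² + 7)


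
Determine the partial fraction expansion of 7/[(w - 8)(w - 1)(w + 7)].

Using cover-up method: α = 1/15, β = -1/8, γ = 7/120
Result: (1/15)/(w - 8) - (1/8)/(w - 1) + (7/120)/(w + 7)


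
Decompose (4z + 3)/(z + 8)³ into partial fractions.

(4z + 3) = A(z + 8)² + B(z + 8) + C. At z = -8: C = 4·(-8) + 3 = -29. Coefficients: A = 0, B = 4
Result: 4/(z + 8)² - 29/(z + 8)³


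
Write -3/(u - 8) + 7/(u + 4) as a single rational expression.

Common denominator (u - 8)(u + 4). Numerator: -3(u + 4) + 7(u - 8) = (-3u - 12) + (7u - 56) = 4u - 68
Result: (4u - 68)/[(u - 8)(u + 4)]


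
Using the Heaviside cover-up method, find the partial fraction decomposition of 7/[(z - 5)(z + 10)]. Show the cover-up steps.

Cover (z - 5): set z=5, get α = 7/(5 + 10) = 7/15. Cover (z + 10): set z=-10, get β = 7/(-10 - 5) = -7/15.
Result: (7/15)/(z - 5) - (7/15)/(z + 10)


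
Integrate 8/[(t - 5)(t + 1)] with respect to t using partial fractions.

Decompose: 8/[(t - 5)(t + 1)] = (4/3)/(t - 5) - (4/3)/(t + 1). Integrate each term: (4/3) ln|(t - 5)| - (4/3) ln|(t + 1)| + C


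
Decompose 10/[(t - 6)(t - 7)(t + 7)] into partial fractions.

Using cover-up method: P = -10/13, Q = 5/7, R = 5/91
Result: (-10/13)/(t - 6) + (5/7)/(t - 7) + (5/91)/(t + 7)


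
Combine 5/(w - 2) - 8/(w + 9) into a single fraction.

Common denominator (w - 2)(w + 9). Numerator: 5(w + 9) - 8(w - 2) = (5w + 45) - (8w - 16) = -3w + 61
Result: (-3w + 61)/[(w - 2)(w + 9)]


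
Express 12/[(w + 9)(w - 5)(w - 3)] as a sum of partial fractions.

Using cover-up method: α = 1/14, β = 3/7, γ = -1/2
Result: (1/14)/(w + 9) + (3/7)/(w - 5) - (1/2)/(w - 3)


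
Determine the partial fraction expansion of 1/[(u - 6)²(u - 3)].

Cover-up at u=3: γ = 1/(3 - 6)² = 1/9. Cover-up at u=6: β = 1/(6 - 3) = 1/3. Comparing u² coeff: α = -γ = -1/9
Result: (-1/9)/(u - 6) + (1/3)/(u - 6)² + (1/9)/(u - 3)


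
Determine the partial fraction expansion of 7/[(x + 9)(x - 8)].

7/(x + 9)(x - 8) = P/(x + 9) + Q/(x - 8). P = 7/(-9 - 8) = -7/17, Q = 7/(8 + 9) = 7/17
Result: (-7/17)/(x + 9) + (7/17)/(x - 8)


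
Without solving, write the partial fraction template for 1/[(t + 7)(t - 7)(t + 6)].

Three distinct linear factors: A/(t + 7) + B/(t - 7) + C/(t + 6)


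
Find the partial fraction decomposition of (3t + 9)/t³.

(3t + 9) = Pt² + Qt + R. At t = 0: R = 3·0 + 9 = 9. Coefficients: P = 0, Q = 3
Result: 3/t² + 9/t³


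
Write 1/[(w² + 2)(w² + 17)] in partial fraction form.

Coefficient matching gives A = C = 0, B = 1/(17-2) = 1/15, D = -B = -1/15
Result: (1/15)/(w² + 2) - (1/15)/(w² + 17)


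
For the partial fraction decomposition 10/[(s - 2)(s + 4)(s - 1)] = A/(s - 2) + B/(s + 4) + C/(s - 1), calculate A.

Cover-up at s = 2: A = 10/[(2 + 4)(2 - 1)] = 10/[(6)(1)] = 10/6 = 5/3


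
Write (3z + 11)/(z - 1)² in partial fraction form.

(3z + 11) = α(z - 1) + β. At z = 1: β = 3·1 + 11 = 14. Coeff of z: α = 3
Result: 3/(z - 1) + 14/(z - 1)²


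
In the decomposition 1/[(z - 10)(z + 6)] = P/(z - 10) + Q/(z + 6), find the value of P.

Cover-up at z = 10: P = 1/(10 + 6) = 1/16


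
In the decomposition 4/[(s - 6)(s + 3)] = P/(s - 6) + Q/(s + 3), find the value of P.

Cover-up at s = 6: P = 4/(6 + 3) = 4/9


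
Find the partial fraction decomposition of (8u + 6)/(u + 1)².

(8u + 6) = P(u + 1) + Q. At u = -1: Q = 8·(-1) + 6 = -2. Coeff of u: P = 8
Result: 8/(u + 1) - 2/(u + 1)²


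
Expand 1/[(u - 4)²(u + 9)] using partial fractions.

Cover-up at u=-9: C = 1/(-9 - 4)² = 1/169. Cover-up at u=4: B = 1/(4 + 9) = 1/13. Comparing u² coeff: A = -C = -1/169
Result: (-1/169)/(u - 4) + (1/13)/(u - 4)² + (1/169)/(u + 9)


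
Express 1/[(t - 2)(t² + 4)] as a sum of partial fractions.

Cover-up at t = 2: α = 1/(2² + 4) = 1/8. Then β = -α = -1/8, γ = -α·(0 + 2) = -1/4
Result: (1/8)/(t - 2) - ((1/8)t + 1/4)/(t² + 4)


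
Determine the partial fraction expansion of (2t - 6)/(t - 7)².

(2t - 6) = P(t - 7) + Q. At t = 7: Q = 2·7 - 6 = 8. Coeff of t: P = 2
Result: 2/(t - 7) + 8/(t - 7)²


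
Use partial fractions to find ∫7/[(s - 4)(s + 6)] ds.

Decompose: 7/[(s - 4)(s + 6)] = (7/10)/(s - 4) - (7/10)/(s + 6). Integrate each term: (7/10) ln|(s - 4)| - (7/10) ln|(s + 6)| + C


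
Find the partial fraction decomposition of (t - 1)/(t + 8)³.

(t - 1) = P(t + 8)² + Q(t + 8) + R. At t = -8: R = 1·(-8) - 1 = -9. Coefficients: P = 0, Q = 1
Result: 1/(t + 8)² - 9/(t + 8)³


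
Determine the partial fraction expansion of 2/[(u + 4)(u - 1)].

2/(u + 4)(u - 1) = α/(u + 4) + β/(u - 1). α = 2/(-4 - 1) = -2/5, β = 2/(1 + 4) = 2/5
Result: (-2/5)/(u + 4) + (2/5)/(u - 1)


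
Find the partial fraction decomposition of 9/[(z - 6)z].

9/(z - 6)z = A/(z - 6) + B/z. A = 9/(6 - 0) = 3/2, B = 9/(0 - 6) = -3/2
Result: (3/2)/(z - 6) - (3/2)/z


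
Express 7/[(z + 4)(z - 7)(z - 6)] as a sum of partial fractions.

Using cover-up method: P = 7/110, Q = 7/11, R = -7/10
Result: (7/110)/(z + 4) + (7/11)/(z - 7) - (7/10)/(z - 6)


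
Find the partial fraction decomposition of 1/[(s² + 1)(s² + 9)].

Coefficient matching gives P = R = 0, Q = 1/(9-1) = 1/8, S = -Q = -1/8
Result: (1/8)/(s² + 1) - (1/8)/(s² + 9)


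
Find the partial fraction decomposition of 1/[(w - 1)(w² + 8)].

Cover-up at w = 1: α = 1/(1² + 8) = 1/9. Then β = -α = -1/9, γ = -α·(0 + 1) = -1/9
Result: (1/9)/(w - 1) - ((1/9)w + 1/9)/(w² + 8)


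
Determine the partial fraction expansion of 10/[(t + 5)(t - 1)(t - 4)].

Using cover-up method: α = 5/27, β = -5/9, γ = 10/27
Result: (5/27)/(t + 5) - (5/9)/(t - 1) + (10/27)/(t - 4)


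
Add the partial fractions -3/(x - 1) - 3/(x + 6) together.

Common denominator (x - 1)(x + 6). Numerator: -3(x + 6) - 3(x - 1) = (-3x - 18) - (3x - 3) = -6x - 15
Result: (-6x - 15)/[(x - 1)(x + 6)]


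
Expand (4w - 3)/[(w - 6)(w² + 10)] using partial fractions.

At w=6: A = (4·6 - 3)/(6² + 10) = 21/46. B = -A = -21/46, C = 4 - 6·A = 29/23
Result: (21/46)/(w - 6) - ((21/46)w - 29/23)/(w² + 10)


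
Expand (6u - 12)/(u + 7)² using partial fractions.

(6u - 12) = α(u + 7) + β. At u = -7: β = 6·(-7) - 12 = -54. Coeff of u: α = 6
Result: 6/(u + 7) - 54/(u + 7)²


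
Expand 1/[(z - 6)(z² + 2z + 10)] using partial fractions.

Cover-up at z = 6: A = 1/(6² + 2·6 + 10) = 1/58. Then B = -A = -1/58, C = -A·(2 + 6) = -4/29
Result: (1/58)/(z - 6) - ((1/58)z + 4/29)/(z² + 2z + 10)


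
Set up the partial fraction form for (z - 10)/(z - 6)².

Repeated linear factor: A/(z - 6) + B/(z - 6)²


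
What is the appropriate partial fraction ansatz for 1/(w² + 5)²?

Repeated quadratic factor: (Aw + B)/(w² + 5) + (Cw + D)/(w² + 5)²


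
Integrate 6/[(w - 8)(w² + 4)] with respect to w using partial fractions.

Cover-up at w=8: α = 6/(8²+4) = 3/34. Coeff matching: β = -3/34, γ = -12/17. Decomposition: (3/34)/(w - 8) - ((3/34)w + 12/17)/(w² + 4). Integrate: linear → ln, quadratic → (1/2)ln + arctan: (3/34) ln|(w - 8)| - (3/68) ln(w² + 4) - (6/17) arctan(w/2) + C


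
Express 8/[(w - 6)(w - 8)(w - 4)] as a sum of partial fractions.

Using cover-up method: P = -2, Q = 1, R = 1
Result: -2/(w - 6) + 1/(w - 8) + 1/(w - 4)


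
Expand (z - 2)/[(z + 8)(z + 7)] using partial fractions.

At z=-8: A = (1·(-8) - 2)/(-8 + 7) = 10. At z=-7: B = (1·(-7) - 2)/(-7 + 8) = -9
Result: 10/(z + 8) - 9/(z + 7)


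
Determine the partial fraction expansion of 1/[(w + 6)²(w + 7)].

Cover-up at w=-7: C = 1/(-7 + 6)² = 1. Cover-up at w=-6: B = 1/(-6 + 7) = 1. Comparing w² coeff: A = -C = -1
Result: -1/(w + 6) + 1/(w + 6)² + 1/(w + 7)


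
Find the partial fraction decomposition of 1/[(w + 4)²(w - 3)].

Cover-up at w=3: γ = 1/(3 + 4)² = 1/49. Cover-up at w=-4: β = 1/(-4 - 3) = -1/7. Comparing w² coeff: α = -γ = -1/49
Result: (-1/49)/(w + 4) - (1/7)/(w + 4)² + (1/49)/(w - 3)


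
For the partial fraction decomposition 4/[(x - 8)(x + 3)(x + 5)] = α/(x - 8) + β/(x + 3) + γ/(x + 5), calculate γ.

Cover-up at x = -5: γ = 4/[(-5 - 8)(-5 + 3)] = 4/[(-13)(-2)] = 4/26 = 2/13


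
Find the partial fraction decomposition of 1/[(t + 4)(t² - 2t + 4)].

Cover-up at t = -4: α = 1/((-4)² - 2·(-4) + 4) = 1/28. Then β = -α = -1/28, γ = -α·(-2 - 4) = 3/14
Result: (1/28)/(t + 4) - ((1/28)t - 3/14)/(t² - 2t + 4)


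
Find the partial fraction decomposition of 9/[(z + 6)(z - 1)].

9/(z + 6)(z - 1) = P/(z + 6) + Q/(z - 1). P = 9/(-6 - 1) = -9/7, Q = 9/(1 + 6) = 9/7
Result: (-9/7)/(z + 6) + (9/7)/(z - 1)


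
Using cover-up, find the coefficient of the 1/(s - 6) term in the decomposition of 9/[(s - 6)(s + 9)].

Cover (s - 6), set s=6: 9/((s + 9) at s=6) = 9/(15) = 3/5


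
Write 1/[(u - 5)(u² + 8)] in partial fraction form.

Cover-up at u = 5: A = 1/(5² + 8) = 1/33. Then B = -A = -1/33, C = -A·(0 + 5) = -5/33
Result: (1/33)/(u - 5) - ((1/33)u + 5/33)/(u² + 8)


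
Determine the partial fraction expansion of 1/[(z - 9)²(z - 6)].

Cover-up at z=6: C = 1/(6 - 9)² = 1/9. Cover-up at z=9: B = 1/(9 - 6) = 1/3. Comparing z² coeff: A = -C = -1/9
Result: (-1/9)/(z - 9) + (1/3)/(z - 9)² + (1/9)/(z - 6)


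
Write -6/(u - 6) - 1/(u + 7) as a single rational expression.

Common denominator (u - 6)(u + 7). Numerator: -6(u + 7) - 1(u - 6) = (-6u - 42) - (u - 6) = -7u - 36
Result: (-7u - 36)/[(u - 6)(u + 7)]


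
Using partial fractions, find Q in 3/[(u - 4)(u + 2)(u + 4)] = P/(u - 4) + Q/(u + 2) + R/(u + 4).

Cover-up at u = -2: Q = 3/[(-2 - 4)(-2 + 4)] = 3/[(-6)(2)] = -3/12 = -1/4


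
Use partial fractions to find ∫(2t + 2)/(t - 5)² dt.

Decompose: α = 2, β = 2·5 + 2 = 12, so (2t + 2)/(t - 5)² = 2/(t - 5) + 12/(t - 5)². Integrate: ∫ α/(t - 5) dt = 2 ln|(t - 5)|; ∫ β/(t - 5)² dt = -12/(t - 5). Sum: 2 ln|(t - 5)| - 12/(t - 5) + C


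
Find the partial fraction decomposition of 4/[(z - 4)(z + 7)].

4/(z - 4)(z + 7) = A/(z - 4) + B/(z + 7). A = 4/(4 + 7) = 4/11, B = 4/(-7 - 4) = -4/11
Result: (4/11)/(z - 4) - (4/11)/(z + 7)


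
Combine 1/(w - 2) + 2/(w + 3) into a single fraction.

Common denominator (w - 2)(w + 3). Numerator: 1(w + 3) + 2(w - 2) = (w + 3) + (2w - 4) = 3w - 1
Result: (3w - 1)/[(w - 2)(w + 3)]


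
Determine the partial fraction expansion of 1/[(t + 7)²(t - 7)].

Cover-up at t=7: γ = 1/(7 + 7)² = 1/196. Cover-up at t=-7: β = 1/(-7 - 7) = -1/14. Comparing t² coeff: α = -γ = -1/196
Result: (-1/196)/(t + 7) - (1/14)/(t + 7)² + (1/196)/(t - 7)


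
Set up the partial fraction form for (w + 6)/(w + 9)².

Repeated linear factor: A/(w + 9) + B/(w + 9)²


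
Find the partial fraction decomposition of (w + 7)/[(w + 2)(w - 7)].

At w=-2: A = (1·(-2) + 7)/(-2 - 7) = -5/9. At w=7: B = (1·7 + 7)/(7 + 2) = 14/9
Result: (-5/9)/(w + 2) + (14/9)/(w - 7)


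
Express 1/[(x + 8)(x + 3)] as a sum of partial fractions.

1/(x + 8)(x + 3) = P/(x + 8) + Q/(x + 3). P = 1/(-8 + 3) = -1/5, Q = 1/(-3 + 8) = 1/5
Result: (-1/5)/(x + 8) + (1/5)/(x + 3)


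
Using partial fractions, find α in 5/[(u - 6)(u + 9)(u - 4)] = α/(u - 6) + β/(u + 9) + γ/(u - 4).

Cover-up at u = 6: α = 5/[(6 + 9)(6 - 4)] = 5/[(15)(2)] = 5/30 = 1/6


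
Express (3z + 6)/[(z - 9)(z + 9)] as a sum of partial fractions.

At z=9: P = (3·9 + 6)/(9 + 9) = 11/6. At z=-9: Q = (3·(-9) + 6)/(-9 - 9) = 7/6
Result: (11/6)/(z - 9) + (7/6)/(z + 9)


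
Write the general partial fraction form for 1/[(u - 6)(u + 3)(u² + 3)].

Two linear + quadratic: P/(u - 6) + Q/(u + 3) + (Ru + S)/(u² + 3)


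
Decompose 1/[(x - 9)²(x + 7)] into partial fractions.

Cover-up at x=-7: γ = 1/(-7 - 9)² = 1/256. Cover-up at x=9: β = 1/(9 + 7) = 1/16. Comparing x² coeff: α = -γ = -1/256
Result: (-1/256)/(x - 9) + (1/16)/(x - 9)² + (1/256)/(x + 7)


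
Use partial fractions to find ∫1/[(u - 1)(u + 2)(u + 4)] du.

Cover-up: α = 1/15, β = -1/6, γ = 1/10. Decomposition: (1/15)/(u - 1) - (1/6)/(u + 2) + (1/10)/(u + 4). Integrate each term: (1/15) ln|(u - 1)| - (1/6) ln|(u + 2)| + (1/10) ln|(u + 4)| + C


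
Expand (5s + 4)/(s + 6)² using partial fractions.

(5s + 4) = α(s + 6) + β. At s = -6: β = 5·(-6) + 4 = -26. Coeff of s: α = 5
Result: 5/(s + 6) - 26/(s + 6)²


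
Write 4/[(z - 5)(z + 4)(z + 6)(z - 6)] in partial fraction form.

Using Heaviside cover-up: (-4/99)/(z - 5) + (1/45)/(z + 4) - (1/66)/(z + 6) + (1/30)/(z - 6)


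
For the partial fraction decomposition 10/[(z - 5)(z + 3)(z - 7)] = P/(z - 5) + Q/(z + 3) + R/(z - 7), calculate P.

Cover-up at z = 5: P = 10/[(5 + 3)(5 - 7)] = 10/[(8)(-2)] = -10/16 = -5/8


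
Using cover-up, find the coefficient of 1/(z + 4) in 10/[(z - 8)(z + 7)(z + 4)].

Cover (z + 4), set z=-4: 10/[(-4 - 8)(-4 + 7)] = -5/18


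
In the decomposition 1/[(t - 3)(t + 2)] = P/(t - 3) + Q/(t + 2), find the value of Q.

Cover-up at t = -2: Q = 1/(-2 - 3) = -1/5


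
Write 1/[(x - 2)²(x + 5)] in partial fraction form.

Cover-up at x=-5: R = 1/(-5 - 2)² = 1/49. Cover-up at x=2: Q = 1/(2 + 5) = 1/7. Comparing x² coeff: P = -R = -1/49
Result: (-1/49)/(x - 2) + (1/7)/(x - 2)² + (1/49)/(x + 5)


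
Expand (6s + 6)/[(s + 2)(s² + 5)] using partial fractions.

At s=-2: α = (6·(-2) + 6)/((-2)² + 5) = -2/3. β = -α = 2/3, γ = 6 - (-2)·α = 14/3
Result: (-2/3)/(s + 2) + ((2/3)s + 14/3)/(s² + 5)


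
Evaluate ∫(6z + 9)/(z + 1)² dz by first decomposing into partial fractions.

Decompose: P = 6, Q = 6·(-1) + 9 = 3, so (6z + 9)/(z + 1)² = 6/(z + 1) + 3/(z + 1)². Integrate: ∫ P/(z + 1) dz = 6 ln|(z + 1)|; ∫ Q/(z + 1)² dz = -3/(z + 1). Sum: 6 ln|(z + 1)| - 3/(z + 1) + C


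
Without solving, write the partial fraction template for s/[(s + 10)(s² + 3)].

Linear + irreducible quadratic: A/(s + 10) + (Bs + C)/(s² + 3)


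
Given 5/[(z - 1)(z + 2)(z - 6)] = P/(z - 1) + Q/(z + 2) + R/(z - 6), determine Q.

Cover-up at z = -2: Q = 5/[(-2 - 1)(-2 - 6)] = 5/[(-3)(-8)] = 5/24


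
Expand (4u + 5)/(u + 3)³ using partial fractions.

(4u + 5) = P(u + 3)² + Q(u + 3) + R. At u = -3: R = 4·(-3) + 5 = -7. Coefficients: P = 0, Q = 4
Result: 4/(u + 3)² - 7/(u + 3)³


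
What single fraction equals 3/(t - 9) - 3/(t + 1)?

Common denominator (t - 9)(t + 1). Numerator: 3(t + 1) - 3(t - 9) = (3t + 3) - (3t - 27) = 30
Result: (30)/[(t - 9)(t + 1)]


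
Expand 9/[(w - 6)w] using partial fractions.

9/(w - 6)w = α/(w - 6) + β/w. α = 9/(6 - 0) = 3/2, β = 9/(0 - 6) = -3/2
Result: (3/2)/(w - 6) - (3/2)/w


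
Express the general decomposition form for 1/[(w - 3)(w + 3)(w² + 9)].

Two linear + quadratic: A/(w - 3) + B/(w + 3) + (Cw + D)/(w² + 9)


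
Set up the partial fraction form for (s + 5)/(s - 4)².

Repeated linear factor: P/(s - 4) + Q/(s - 4)²


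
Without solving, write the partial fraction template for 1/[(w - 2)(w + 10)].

Distinct linear factors: P/(w - 2) + Q/(w + 10)


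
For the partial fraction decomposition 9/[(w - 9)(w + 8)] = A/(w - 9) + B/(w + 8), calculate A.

Cover-up at w = 9: A = 9/(9 + 8) = 9/17


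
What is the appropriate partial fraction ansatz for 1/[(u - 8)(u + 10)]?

Distinct linear factors: A/(u - 8) + B/(u + 10)


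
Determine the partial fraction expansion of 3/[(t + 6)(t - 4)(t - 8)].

Using cover-up method: α = 3/140, β = -3/40, γ = 3/56
Result: (3/140)/(t + 6) - (3/40)/(t - 4) + (3/56)/(t - 8)


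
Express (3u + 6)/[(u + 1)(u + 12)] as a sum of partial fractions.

At u=-1: P = (3·(-1) + 6)/(-1 + 12) = 3/11. At u=-12: Q = (3·(-12) + 6)/(-12 + 1) = 30/11
Result: (3/11)/(u + 1) + (30/11)/(u + 12)


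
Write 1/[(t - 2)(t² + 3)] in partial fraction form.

Cover-up at t = 2: A = 1/(2² + 3) = 1/7. Then B = -A = -1/7, C = -A·(0 + 2) = -2/7
Result: (1/7)/(t - 2) - ((1/7)t + 2/7)/(t² + 3)


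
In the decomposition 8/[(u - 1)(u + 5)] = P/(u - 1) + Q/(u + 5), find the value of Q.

Cover-up at u = -5: Q = 8/(-5 - 1) = -8/6 = -4/3


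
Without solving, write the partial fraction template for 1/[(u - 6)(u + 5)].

Distinct linear factors: P/(u - 6) + Q/(u + 5)


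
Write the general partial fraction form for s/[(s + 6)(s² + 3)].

Linear + irreducible quadratic: P/(s + 6) + (Qs + R)/(s² + 3)


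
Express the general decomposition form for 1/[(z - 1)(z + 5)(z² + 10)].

Two linear + quadratic: α/(z - 1) + β/(z + 5) + (γz + δ)/(z² + 10)


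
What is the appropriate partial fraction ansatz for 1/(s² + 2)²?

Repeated quadratic factor: (αs + β)/(s² + 2) + (γs + δ)/(s² + 2)²


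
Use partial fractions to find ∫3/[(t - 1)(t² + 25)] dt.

Cover-up at t=1: P = 3/(1²+25) = 3/26. Coeff matching: Q = -3/26, R = -3/26. Decomposition: (3/26)/(t - 1) - ((3/26)t + 3/26)/(t² + 25). Integrate: linear → ln, quadratic → (1/2)ln + arctan: (3/26) ln|(t - 1)| - (3/52) ln(t² + 25) - (3/130) arctan(t/5) + C


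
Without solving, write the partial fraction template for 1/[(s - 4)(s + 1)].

Distinct linear factors: α/(s - 4) + β/(s + 1)


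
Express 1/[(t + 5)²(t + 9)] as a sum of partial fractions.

Cover-up at t=-9: R = 1/(-9 + 5)² = 1/16. Cover-up at t=-5: Q = 1/(-5 + 9) = 1/4. Comparing t² coeff: P = -R = -1/16
Result: (-1/16)/(t + 5) + (1/4)/(t + 5)² + (1/16)/(t + 9)


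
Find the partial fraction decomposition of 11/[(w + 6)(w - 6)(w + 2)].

Using cover-up method: P = 11/48, Q = 11/96, R = -11/32
Result: (11/48)/(w + 6) + (11/96)/(w - 6) - (11/32)/(w + 2)


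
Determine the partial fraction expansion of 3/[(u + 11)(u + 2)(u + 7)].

Using cover-up method: A = 1/12, B = 1/15, C = -3/20
Result: (1/12)/(u + 11) + (1/15)/(u + 2) - (3/20)/(u + 7)


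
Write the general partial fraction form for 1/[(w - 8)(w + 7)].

Distinct linear factors: α/(w - 8) + β/(w + 7)


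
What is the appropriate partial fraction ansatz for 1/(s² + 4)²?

Repeated quadratic factor: (αs + β)/(s² + 4) + (γs + δ)/(s² + 4)²


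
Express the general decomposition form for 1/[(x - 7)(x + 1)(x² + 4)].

Two linear + quadratic: A/(x - 7) + B/(x + 1) + (Cx + D)/(x² + 4)


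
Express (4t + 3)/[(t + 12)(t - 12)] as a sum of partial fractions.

At t=-12: A = (4·(-12) + 3)/(-12 - 12) = 15/8. At t=12: B = (4·12 + 3)/(12 + 12) = 17/8
Result: (15/8)/(t + 12) + (17/8)/(t - 12)


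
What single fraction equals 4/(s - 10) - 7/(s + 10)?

Common denominator (s - 10)(s + 10). Numerator: 4(s + 10) - 7(s - 10) = (4s + 40) - (7s - 70) = -3s + 110
Result: (-3s + 110)/[(s - 10)(s + 10)]


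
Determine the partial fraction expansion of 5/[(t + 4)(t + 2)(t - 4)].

Using cover-up method: A = 5/16, B = -5/12, C = 5/48
Result: (5/16)/(t + 4) - (5/12)/(t + 2) + (5/48)/(t - 4)


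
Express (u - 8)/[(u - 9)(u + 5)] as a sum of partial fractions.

At u=9: A = (1·9 - 8)/(9 + 5) = 1/14. At u=-5: B = (1·(-5) - 8)/(-5 - 9) = 13/14
Result: (1/14)/(u - 9) + (13/14)/(u + 5)


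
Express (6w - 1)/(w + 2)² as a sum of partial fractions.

(6w - 1) = A(w + 2) + B. At w = -2: B = 6·(-2) - 1 = -13. Coeff of w: A = 6
Result: 6/(w + 2) - 13/(w + 2)²


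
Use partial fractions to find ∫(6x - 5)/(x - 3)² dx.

Decompose: P = 6, Q = 6·3 - 5 = 13, so (6x - 5)/(x - 3)² = 6/(x - 3) + 13/(x - 3)². Integrate: ∫ P/(x - 3) dx = 6 ln|(x - 3)|; ∫ Q/(x - 3)² dx = -13/(x - 3). Sum: 6 ln|(x - 3)| - 13/(x - 3) + C


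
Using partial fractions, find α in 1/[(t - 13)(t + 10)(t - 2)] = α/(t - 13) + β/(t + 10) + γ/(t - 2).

Cover-up at t = 13: α = 1/[(13 + 10)(13 - 2)] = 1/[(23)(11)] = 1/253


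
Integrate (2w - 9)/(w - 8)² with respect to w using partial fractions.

Decompose: P = 2, Q = 2·8 - 9 = 7, so (2w - 9)/(w - 8)² = 2/(w - 8) + 7/(w - 8)². Integrate: ∫ P/(w - 8) dw = 2 ln|(w - 8)|; ∫ Q/(w - 8)² dw = -7/(w - 8). Sum: 2 ln|(w - 8)| - 7/(w - 8) + C


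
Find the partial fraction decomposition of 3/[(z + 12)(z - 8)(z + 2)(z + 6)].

Using Heaviside cover-up: (-1/400)/(z + 12) + (3/2800)/(z - 8) - (3/400)/(z + 2) + (1/112)/(z + 6)


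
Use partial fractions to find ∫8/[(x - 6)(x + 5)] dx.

Decompose: 8/[(x - 6)(x + 5)] = (8/11)/(x - 6) - (8/11)/(x + 5). Integrate each term: (8/11) ln|(x - 6)| - (8/11) ln|(x + 5)| + C


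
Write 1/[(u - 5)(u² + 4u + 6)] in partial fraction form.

Cover-up at u = 5: α = 1/(5² + 4·5 + 6) = 1/51. Then β = -α = -1/51, γ = -α·(4 + 5) = -3/17
Result: (1/51)/(u - 5) - ((1/51)u + 3/17)/(u² + 4u + 6)


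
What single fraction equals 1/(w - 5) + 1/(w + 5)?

Common denominator (w - 5)(w + 5). Numerator: 1(w + 5) + 1(w - 5) = (w + 5) + (w - 5) = 2w
Result: (2w)/[(w - 5)(w + 5)]


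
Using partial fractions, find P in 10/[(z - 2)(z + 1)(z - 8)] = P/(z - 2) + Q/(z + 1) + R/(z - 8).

Cover-up at z = 2: P = 10/[(2 + 1)(2 - 8)] = 10/[(3)(-6)] = -10/18 = -5/9


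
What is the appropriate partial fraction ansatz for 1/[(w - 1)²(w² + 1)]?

Repeated linear + quadratic: α/(w - 1) + β/(w - 1)² + (γw + δ)/(w² + 1)


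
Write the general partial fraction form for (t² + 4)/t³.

Repeated linear factor (power 3): α/t + β/t² + γ/t³


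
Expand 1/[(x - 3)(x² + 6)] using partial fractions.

Cover-up at x = 3: α = 1/(3² + 6) = 1/15. Then β = -α = -1/15, γ = -α·(0 + 3) = -1/5
Result: (1/15)/(x - 3) - ((1/15)x + 1/5)/(x² + 6)


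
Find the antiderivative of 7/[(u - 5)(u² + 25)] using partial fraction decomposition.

Cover-up at u=5: α = 7/(5²+25) = 7/50. Coeff matching: β = -7/50, γ = -7/10. Decomposition: (7/50)/(u - 5) - ((7/50)u + 7/10)/(u² + 25). Integrate: linear → ln, quadratic → (1/2)ln + arctan: (7/50) ln|(u - 5)| - (7/100) ln(u² + 25) - (7/50) arctan(u/5) + C


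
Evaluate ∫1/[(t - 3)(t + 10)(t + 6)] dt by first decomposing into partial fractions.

Cover-up: α = 1/117, β = 1/52, γ = -1/36. Decomposition: (1/117)/(t - 3) + (1/52)/(t + 10) - (1/36)/(t + 6). Integrate each term: (1/117) ln|(t - 3)| + (1/52) ln|(t + 10)| - (1/36) ln|(t + 6)| + C


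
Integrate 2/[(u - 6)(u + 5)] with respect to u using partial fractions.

Decompose: 2/[(u - 6)(u + 5)] = (2/11)/(u - 6) - (2/11)/(u + 5). Integrate each term: (2/11) ln|(u - 6)| - (2/11) ln|(u + 5)| + C


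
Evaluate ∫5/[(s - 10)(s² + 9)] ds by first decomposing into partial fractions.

Cover-up at s=10: A = 5/(10²+9) = 5/109. Coeff matching: B = -5/109, C = -50/109. Decomposition: (5/109)/(s - 10) - ((5/109)s + 50/109)/(s² + 9). Integrate: linear → ln, quadratic → (1/2)ln + arctan: (5/109) ln|(s - 10)| - (5/218) ln(s² + 9) - (50/327) arctan(s/3) + C


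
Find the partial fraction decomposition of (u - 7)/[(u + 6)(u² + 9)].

At u=-6: α = (1·(-6) - 7)/((-6)² + 9) = -13/45. β = -α = 13/45, γ = 1 - (-6)·α = -11/15
Result: (-13/45)/(u + 6) + ((13/45)u - 11/15)/(u² + 9)


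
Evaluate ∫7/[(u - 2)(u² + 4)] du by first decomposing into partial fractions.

Cover-up at u=2: A = 7/(2²+4) = 7/8. Coeff matching: B = -7/8, C = -7/4. Decomposition: (7/8)/(u - 2) - ((7/8)u + 7/4)/(u² + 4). Integrate: linear → ln, quadratic → (1/2)ln + arctan: (7/8) ln|(u - 2)| - (7/16) ln(u² + 4) - (7/8) arctan(u/2) + C


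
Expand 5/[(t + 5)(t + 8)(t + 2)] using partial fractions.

Using cover-up method: α = -5/9, β = 5/18, γ = 5/18
Result: (-5/9)/(t + 5) + (5/18)/(t + 8) + (5/18)/(t + 2)


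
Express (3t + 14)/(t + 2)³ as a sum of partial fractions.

(3t + 14) = P(t + 2)² + Q(t + 2) + R. At t = -2: R = 3·(-2) + 14 = 8. Coefficients: P = 0, Q = 3
Result: 3/(t + 2)² + 8/(t + 2)³


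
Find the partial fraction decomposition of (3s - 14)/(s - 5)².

(3s - 14) = α(s - 5) + β. At s = 5: β = 3·5 - 14 = 1. Coeff of s: α = 3
Result: 3/(s - 5) + 1/(s - 5)²


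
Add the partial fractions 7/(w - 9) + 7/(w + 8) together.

Common denominator (w - 9)(w + 8). Numerator: 7(w + 8) + 7(w - 9) = (7w + 56) + (7w - 63) = 14w - 7
Result: (14w - 7)/[(w - 9)(w + 8)]


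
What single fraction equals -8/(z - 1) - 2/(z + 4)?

Common denominator (z - 1)(z + 4). Numerator: -8(z + 4) - 2(z - 1) = (-8z - 32) - (2z - 2) = -10z - 30
Result: (-10z - 30)/[(z - 1)(z + 4)]


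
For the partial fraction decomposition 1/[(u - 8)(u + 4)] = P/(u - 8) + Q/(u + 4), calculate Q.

Cover-up at u = -4: Q = 1/(-4 - 8) = -1/12


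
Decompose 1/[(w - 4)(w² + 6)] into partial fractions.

Cover-up at w = 4: α = 1/(4² + 6) = 1/22. Then β = -α = -1/22, γ = -α·(0 + 4) = -2/11
Result: (1/22)/(w - 4) - ((1/22)w + 2/11)/(w² + 6)


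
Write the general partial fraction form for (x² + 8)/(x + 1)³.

Repeated linear factor (power 3): P/(x + 1) + Q/(x + 1)² + R/(x + 1)³


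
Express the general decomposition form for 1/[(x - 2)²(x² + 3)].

Repeated linear + quadratic: P/(x - 2) + Q/(x - 2)² + (Rx + S)/(x² + 3)


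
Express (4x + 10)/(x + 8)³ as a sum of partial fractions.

(4x + 10) = α(x + 8)² + β(x + 8) + γ. At x = -8: γ = 4·(-8) + 10 = -22. Coefficients: α = 0, β = 4
Result: 4/(x + 8)² - 22/(x + 8)³


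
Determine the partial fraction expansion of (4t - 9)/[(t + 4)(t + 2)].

At t=-4: P = (4·(-4) - 9)/(-4 + 2) = 25/2. At t=-2: Q = (4·(-2) - 9)/(-2 + 4) = -17/2
Result: (25/2)/(t + 4) - (17/2)/(t + 2)


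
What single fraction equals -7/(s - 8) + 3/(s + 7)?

Common denominator (s - 8)(s + 7). Numerator: -7(s + 7) + 3(s - 8) = (-7s - 49) + (3s - 24) = -4s - 73
Result: (-4s - 73)/[(s - 8)(s + 7)]


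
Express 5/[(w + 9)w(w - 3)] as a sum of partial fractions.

Using cover-up method: A = 5/108, B = -5/27, C = 5/36
Result: (5/108)/(w + 9) - (5/27)/w + (5/36)/(w - 3)


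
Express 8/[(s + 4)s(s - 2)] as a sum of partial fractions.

Using cover-up method: P = 1/3, Q = -1, R = 2/3
Result: (1/3)/(s + 4) - 1/s + (2/3)/(s - 2)


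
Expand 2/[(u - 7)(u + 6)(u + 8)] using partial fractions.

Using cover-up method: α = 2/195, β = -1/13, γ = 1/15
Result: (2/195)/(u - 7) - (1/13)/(u + 6) + (1/15)/(u + 8)


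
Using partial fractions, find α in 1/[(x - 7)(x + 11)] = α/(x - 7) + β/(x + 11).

Cover-up at x = 7: α = 1/(7 + 11) = 1/18


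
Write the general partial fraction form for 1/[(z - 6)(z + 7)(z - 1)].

Three distinct linear factors: A/(z - 6) + B/(z + 7) + C/(z - 1)


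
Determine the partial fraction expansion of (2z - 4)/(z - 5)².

(2z - 4) = A(z - 5) + B. At z = 5: B = 2·5 - 4 = 6. Coeff of z: A = 2
Result: 2/(z - 5) + 6/(z - 5)²


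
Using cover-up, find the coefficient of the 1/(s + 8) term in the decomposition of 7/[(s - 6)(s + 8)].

Cover (s + 8), set s=-8: 7/((s - 6) at s=-8) = 7/(-14) = -1/2


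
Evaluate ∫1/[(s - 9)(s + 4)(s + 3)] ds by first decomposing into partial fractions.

Cover-up: α = 1/156, β = 1/13, γ = -1/12. Decomposition: (1/156)/(s - 9) + (1/13)/(s + 4) - (1/12)/(s + 3). Integrate each term: (1/156) ln|(s - 9)| + (1/13) ln|(s + 4)| - (1/12) ln|(s + 3)| + C


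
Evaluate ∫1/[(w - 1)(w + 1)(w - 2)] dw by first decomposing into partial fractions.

Cover-up: α = -1/2, β = 1/6, γ = 1/3. Decomposition: (-1/2)/(w - 1) + (1/6)/(w + 1) + (1/3)/(w - 2). Integrate each term: (-1/2) ln|(w - 1)| + (1/6) ln|(w + 1)| + (1/3) ln|(w - 2)| + C


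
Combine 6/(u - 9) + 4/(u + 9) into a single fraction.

Common denominator (u - 9)(u + 9). Numerator: 6(u + 9) + 4(u - 9) = (6u + 54) + (4u - 36) = 10u + 18
Result: (10u + 18)/[(u - 9)(u + 9)]


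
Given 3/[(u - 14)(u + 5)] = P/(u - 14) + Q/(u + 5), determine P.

Cover-up at u = 14: P = 3/(14 + 5) = 3/19


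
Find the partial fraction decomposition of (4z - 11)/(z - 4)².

(4z - 11) = α(z - 4) + β. At z = 4: β = 4·4 - 11 = 5. Coeff of z: α = 4
Result: 4/(z - 4) + 5/(z - 4)²
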